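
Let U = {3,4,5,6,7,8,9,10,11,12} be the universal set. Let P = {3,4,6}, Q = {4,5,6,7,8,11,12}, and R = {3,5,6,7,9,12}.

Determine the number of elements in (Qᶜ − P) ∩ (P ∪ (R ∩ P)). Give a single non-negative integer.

Qᶜ = {3,9,10}
Qᶜ − P = {9,10}
R ∩ P = {3,6}
P ∪ (R ∩ P) = {3,4,6}
(Qᶜ − P) ∩ (P ∪ (R ∩ P)) = {}
|(Qᶜ − P) ∩ (P ∪ (R ∩ P))| = 0

0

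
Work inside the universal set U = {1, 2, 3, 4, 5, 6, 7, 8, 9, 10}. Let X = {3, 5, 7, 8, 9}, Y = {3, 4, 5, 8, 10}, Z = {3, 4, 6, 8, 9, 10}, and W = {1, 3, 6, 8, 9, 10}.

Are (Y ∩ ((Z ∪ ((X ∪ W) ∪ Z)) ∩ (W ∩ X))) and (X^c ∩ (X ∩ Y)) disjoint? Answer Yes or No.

X ∪ W = {1, 3, 5, 6, 7, 8, 9, 10}
(X ∪ W) ∪ Z = {1, 3, 4, 5, 6, 7, 8, 9, 10}
Z ∪ ((X ∪ W) ∪ Z) = {1, 3, 4, 5, 6, 7, 8, 9, 10}
W ∩ X = {3, 8, 9}
(Z ∪ ((X ∪ W) ∪ Z)) ∩ (W ∩ X) = {3, 8, 9}
Y ∩ ((Z ∪ ((X ∪ W) ∪ Z)) ∩ (W ∩ X)) = {3, 8}
X^c = {1, 2, 4, 6, 10}
X ∩ Y = {3, 5, 8}
X^c ∩ (X ∩ Y) = {}
{3, 8} and {} share no elements.

Yes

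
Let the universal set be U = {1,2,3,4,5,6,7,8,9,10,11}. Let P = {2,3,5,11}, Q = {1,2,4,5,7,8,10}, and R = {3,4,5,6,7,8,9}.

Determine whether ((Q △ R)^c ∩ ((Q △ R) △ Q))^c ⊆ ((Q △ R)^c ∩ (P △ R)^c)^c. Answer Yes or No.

Yes

Q △ R = {1,2,3,6,9,10}
(Q △ R)^c = {4,5,7,8,11}
(Q △ R) △ Q = {3,4,5,6,7,8,9}
(Q △ R)^c ∩ ((Q △ R) △ Q) = {4,5,7,8}
((Q △ R)^c ∩ ((Q △ R) △ Q))^c = {1,2,3,6,9,10,11}
P △ R = {2,4,6,7,8,9,11}
(P △ R)^c = {1,3,5,10}
(Q △ R)^c ∩ (P △ R)^c = {5}
((Q △ R)^c ∩ (P △ R)^c)^c = {1,2,3,4,6,7,8,9,10,11}
Every element of {1,2,3,6,9,10,11} is in {1,2,3,4,6,7,8,9,10,11}, so ((Q △ R)^c ∩ ((Q △ R) △ Q))^c ⊆ ((Q △ R)^c ∩ (P △ R)^c)^c.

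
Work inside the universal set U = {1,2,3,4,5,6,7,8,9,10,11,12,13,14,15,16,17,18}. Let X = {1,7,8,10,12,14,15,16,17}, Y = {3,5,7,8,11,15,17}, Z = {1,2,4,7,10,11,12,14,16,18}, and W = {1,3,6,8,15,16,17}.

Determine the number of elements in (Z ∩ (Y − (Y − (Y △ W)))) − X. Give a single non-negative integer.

Y △ W = {1,5,6,7,11,16}
Y − (Y △ W) = {3,8,15,17}
Y − (Y − (Y △ W)) = {5,7,11}
Z ∩ (Y − (Y − (Y △ W))) = {7,11}
(Z ∩ (Y − (Y − (Y △ W)))) − X = {11}
|(Z ∩ (Y − (Y − (Y △ W)))) − X| = 1

1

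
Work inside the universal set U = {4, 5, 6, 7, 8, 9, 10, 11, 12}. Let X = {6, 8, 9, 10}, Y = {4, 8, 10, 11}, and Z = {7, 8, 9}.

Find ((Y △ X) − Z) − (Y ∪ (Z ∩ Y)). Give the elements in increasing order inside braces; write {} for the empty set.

{6}

Y △ X = {4, 6, 9, 11}
(Y △ X) − Z = {4, 6, 11}
Z ∩ Y = {8}
Y ∪ (Z ∩ Y) = {4, 8, 10, 11}
((Y △ X) − Z) − (Y ∪ (Z ∩ Y)) = {6}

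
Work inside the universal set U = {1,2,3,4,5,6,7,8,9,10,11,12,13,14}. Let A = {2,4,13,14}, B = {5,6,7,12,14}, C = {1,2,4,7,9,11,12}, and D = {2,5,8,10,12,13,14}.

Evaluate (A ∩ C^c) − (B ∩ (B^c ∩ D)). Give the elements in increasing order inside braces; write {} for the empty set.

C^c = {3,5,6,8,10,13,14}
A ∩ C^c = {13,14}
B^c = {1,2,3,4,8,9,10,11,13}
B^c ∩ D = {2,8,10,13}
B ∩ (B^c ∩ D) = {}
(A ∩ C^c) − (B ∩ (B^c ∩ D)) = {13,14}

{13,14}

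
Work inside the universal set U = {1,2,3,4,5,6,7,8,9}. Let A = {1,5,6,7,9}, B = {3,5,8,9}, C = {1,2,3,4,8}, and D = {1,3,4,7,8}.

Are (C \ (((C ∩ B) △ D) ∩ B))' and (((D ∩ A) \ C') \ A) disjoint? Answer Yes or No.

Yes

C ∩ B = {3,8}
(C ∩ B) △ D = {1,4,7}
((C ∩ B) △ D) ∩ B = {}
C \ (((C ∩ B) △ D) ∩ B) = {1,2,3,4,8}
(C \ (((C ∩ B) △ D) ∩ B))' = {5,6,7,9}
D ∩ A = {1,7}
C' = {5,6,7,9}
(D ∩ A) \ C' = {1}
((D ∩ A) \ C') \ A = {}
{5,6,7,9} and {} share no elements.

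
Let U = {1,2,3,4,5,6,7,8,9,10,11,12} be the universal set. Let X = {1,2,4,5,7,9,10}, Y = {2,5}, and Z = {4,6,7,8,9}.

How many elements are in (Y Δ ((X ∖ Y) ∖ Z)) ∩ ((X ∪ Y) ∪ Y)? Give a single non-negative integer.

4

X ∖ Y = {1,4,7,9,10}
(X ∖ Y) ∖ Z = {1,10}
Y Δ ((X ∖ Y) ∖ Z) = {1,2,5,10}
X ∪ Y = {1,2,4,5,7,9,10}
(X ∪ Y) ∪ Y = {1,2,4,5,7,9,10}
(Y Δ ((X ∖ Y) ∖ Z)) ∩ ((X ∪ Y) ∪ Y) = {1,2,5,10}
|(Y Δ ((X ∖ Y) ∖ Z)) ∩ ((X ∪ Y) ∪ Y)| = 4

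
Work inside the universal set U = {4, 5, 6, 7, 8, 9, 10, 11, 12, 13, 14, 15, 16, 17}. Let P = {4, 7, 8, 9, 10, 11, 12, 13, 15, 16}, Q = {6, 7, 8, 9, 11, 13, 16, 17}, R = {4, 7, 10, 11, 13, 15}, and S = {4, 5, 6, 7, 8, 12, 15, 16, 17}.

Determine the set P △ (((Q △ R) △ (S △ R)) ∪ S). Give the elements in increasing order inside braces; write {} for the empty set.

Q △ R = {4, 6, 8, 9, 10, 15, 16, 17}
S △ R = {5, 6, 8, 10, 11, 12, 13, 16, 17}
(Q △ R) △ (S △ R) = {4, 5, 9, 11, 12, 13, 15}
((Q △ R) △ (S △ R)) ∪ S = {4, 5, 6, 7, 8, 9, 11, 12, 13, 15, 16, 17}
P △ (((Q △ R) △ (S △ R)) ∪ S) = {5, 6, 10, 17}

{5, 6, 10, 17}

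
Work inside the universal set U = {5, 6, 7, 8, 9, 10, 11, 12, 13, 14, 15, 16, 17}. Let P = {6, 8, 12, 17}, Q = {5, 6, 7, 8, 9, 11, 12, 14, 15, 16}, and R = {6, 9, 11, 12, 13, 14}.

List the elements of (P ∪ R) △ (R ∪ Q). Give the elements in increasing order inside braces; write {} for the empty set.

{5, 7, 15, 16, 17}

P ∪ R = {6, 8, 9, 11, 12, 13, 14, 17}
R ∪ Q = {5, 6, 7, 8, 9, 11, 12, 13, 14, 15, 16}
(P ∪ R) △ (R ∪ Q) = {5, 7, 15, 16, 17}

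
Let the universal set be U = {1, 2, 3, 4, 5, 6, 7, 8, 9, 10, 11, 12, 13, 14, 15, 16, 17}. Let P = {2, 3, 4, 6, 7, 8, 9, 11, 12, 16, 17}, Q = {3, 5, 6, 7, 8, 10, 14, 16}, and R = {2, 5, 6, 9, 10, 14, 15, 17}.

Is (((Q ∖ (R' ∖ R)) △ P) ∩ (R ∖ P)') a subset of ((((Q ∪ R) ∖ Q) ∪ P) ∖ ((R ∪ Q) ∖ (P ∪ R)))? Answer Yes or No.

Yes

R' = {1, 3, 4, 7, 8, 11, 12, 13, 16}
R' ∖ R = {1, 3, 4, 7, 8, 11, 12, 13, 16}
Q ∖ (R' ∖ R) = {5, 6, 10, 14}
(Q ∖ (R' ∖ R)) △ P = {2, 3, 4, 5, 7, 8, 9, 10, 11, 12, 14, 16, 17}
R ∖ P = {5, 10, 14, 15}
(R ∖ P)' = {1, 2, 3, 4, 6, 7, 8, 9, 11, 12, 13, 16, 17}
((Q ∖ (R' ∖ R)) △ P) ∩ (R ∖ P)' = {2, 3, 4, 7, 8, 9, 11, 12, 16, 17}
Q ∪ R = {2, 3, 5, 6, 7, 8, 9, 10, 14, 15, 16, 17}
(Q ∪ R) ∖ Q = {2, 9, 15, 17}
((Q ∪ R) ∖ Q) ∪ P = {2, 3, 4, 6, 7, 8, 9, 11, 12, 15, 16, 17}
R ∪ Q = {2, 3, 5, 6, 7, 8, 9, 10, 14, 15, 16, 17}
P ∪ R = {2, 3, 4, 5, 6, 7, 8, 9, 10, 11, 12, 14, 15, 16, 17}
(R ∪ Q) ∖ (P ∪ R) = {}
(((Q ∪ R) ∖ Q) ∪ P) ∖ ((R ∪ Q) ∖ (P ∪ R)) = {2, 3, 4, 6, 7, 8, 9, 11, 12, 15, 16, 17}
Every element of {2, 3, 4, 7, 8, 9, 11, 12, 16, 17} is in {2, 3, 4, 6, 7, 8, 9, 11, 12, 15, 16, 17}, so ((Q ∖ (R' ∖ R)) △ P) ∩ (R ∖ P)' ⊆ (((Q ∪ R) ∖ Q) ∪ P) ∖ ((R ∪ Q) ∖ (P ∪ R)).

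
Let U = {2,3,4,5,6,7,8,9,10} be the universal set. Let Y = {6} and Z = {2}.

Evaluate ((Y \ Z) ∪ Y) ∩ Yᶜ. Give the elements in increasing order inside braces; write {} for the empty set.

{}

Y \ Z = {6}
(Y \ Z) ∪ Y = {6}
Yᶜ = {2,3,4,5,7,8,9,10}
((Y \ Z) ∪ Y) ∩ Yᶜ = {}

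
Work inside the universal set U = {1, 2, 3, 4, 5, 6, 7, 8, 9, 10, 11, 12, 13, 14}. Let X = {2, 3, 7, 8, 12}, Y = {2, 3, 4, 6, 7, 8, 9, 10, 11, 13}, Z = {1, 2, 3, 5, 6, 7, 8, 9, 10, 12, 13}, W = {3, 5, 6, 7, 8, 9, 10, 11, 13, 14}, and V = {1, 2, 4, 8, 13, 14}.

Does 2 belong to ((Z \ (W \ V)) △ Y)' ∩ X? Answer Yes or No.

2 ∉ W and 2 ∈ V, so 2 ∉ W \ V
2 ∈ Z and 2 ∉ (W \ V), so 2 ∈ Z \ (W \ V)
2 ∈ (Z \ (W \ V)) and 2 ∈ Y, so 2 ∉ (Z \ (W \ V)) △ Y
2 ∈ ((Z \ (W \ V)) △ Y)' since 2 ∉ ((Z \ (W \ V)) △ Y)
2 ∈ ((Z \ (W \ V)) △ Y)' and 2 ∈ X, so 2 ∈ ((Z \ (W \ V)) △ Y)' ∩ X

Yes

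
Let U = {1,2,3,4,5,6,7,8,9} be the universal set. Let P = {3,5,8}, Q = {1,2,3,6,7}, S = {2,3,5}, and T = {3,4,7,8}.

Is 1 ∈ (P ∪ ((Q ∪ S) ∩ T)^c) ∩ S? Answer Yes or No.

1 ∈ Q and 1 ∉ S, so 1 ∈ Q ∪ S
1 ∈ (Q ∪ S) and 1 ∉ T, so 1 ∉ (Q ∪ S) ∩ T
1 ∈ ((Q ∪ S) ∩ T)^c since 1 ∉ ((Q ∪ S) ∩ T)
1 ∉ P and 1 ∈ ((Q ∪ S) ∩ T)^c, so 1 ∈ P ∪ ((Q ∪ S) ∩ T)^c
1 ∈ (P ∪ ((Q ∪ S) ∩ T)^c) and 1 ∉ S, so 1 ∉ (P ∪ ((Q ∪ S) ∩ T)^c) ∩ S

No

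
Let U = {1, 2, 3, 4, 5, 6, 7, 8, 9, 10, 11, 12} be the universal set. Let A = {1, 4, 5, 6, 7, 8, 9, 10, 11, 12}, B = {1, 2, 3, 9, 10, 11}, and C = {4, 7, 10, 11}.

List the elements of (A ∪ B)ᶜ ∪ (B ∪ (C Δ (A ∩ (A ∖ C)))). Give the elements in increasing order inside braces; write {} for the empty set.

{1, 2, 3, 4, 5, 6, 7, 8, 9, 10, 11, 12}

A ∪ B = {1, 2, 3, 4, 5, 6, 7, 8, 9, 10, 11, 12}
(A ∪ B)ᶜ = {}
A ∖ C = {1, 5, 6, 8, 9, 12}
A ∩ (A ∖ C) = {1, 5, 6, 8, 9, 12}
C Δ (A ∩ (A ∖ C)) = {1, 4, 5, 6, 7, 8, 9, 10, 11, 12}
B ∪ (C Δ (A ∩ (A ∖ C))) = {1, 2, 3, 4, 5, 6, 7, 8, 9, 10, 11, 12}
(A ∪ B)ᶜ ∪ (B ∪ (C Δ (A ∩ (A ∖ C)))) = {1, 2, 3, 4, 5, 6, 7, 8, 9, 10, 11, 12}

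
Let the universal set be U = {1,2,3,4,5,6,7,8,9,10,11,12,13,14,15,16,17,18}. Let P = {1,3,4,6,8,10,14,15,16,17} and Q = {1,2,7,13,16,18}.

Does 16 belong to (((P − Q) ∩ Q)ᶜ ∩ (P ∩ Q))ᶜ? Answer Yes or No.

No

16 ∈ P and 16 ∈ Q, so 16 ∉ P − Q
16 ∉ (P − Q) and 16 ∈ Q, so 16 ∉ (P − Q) ∩ Q
16 ∈ ((P − Q) ∩ Q)ᶜ since 16 ∉ ((P − Q) ∩ Q)
16 ∈ P and 16 ∈ Q, so 16 ∈ P ∩ Q
16 ∈ ((P − Q) ∩ Q)ᶜ and 16 ∈ (P ∩ Q), so 16 ∈ ((P − Q) ∩ Q)ᶜ ∩ (P ∩ Q)
16 ∉ (((P − Q) ∩ Q)ᶜ ∩ (P ∩ Q))ᶜ since 16 ∈ (((P − Q) ∩ Q)ᶜ ∩ (P ∩ Q))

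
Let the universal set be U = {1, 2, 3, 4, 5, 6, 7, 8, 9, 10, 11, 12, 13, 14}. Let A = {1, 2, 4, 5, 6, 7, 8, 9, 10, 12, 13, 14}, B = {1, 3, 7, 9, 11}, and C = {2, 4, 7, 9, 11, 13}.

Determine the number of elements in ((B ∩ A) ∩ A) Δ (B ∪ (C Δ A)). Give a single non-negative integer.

B ∩ A = {1, 7, 9}
(B ∩ A) ∩ A = {1, 7, 9}
C Δ A = {1, 5, 6, 8, 10, 11, 12, 14}
B ∪ (C Δ A) = {1, 3, 5, 6, 7, 8, 9, 10, 11, 12, 14}
((B ∩ A) ∩ A) Δ (B ∪ (C Δ A)) = {3, 5, 6, 8, 10, 11, 12, 14}
|((B ∩ A) ∩ A) Δ (B ∪ (C Δ A))| = 8

8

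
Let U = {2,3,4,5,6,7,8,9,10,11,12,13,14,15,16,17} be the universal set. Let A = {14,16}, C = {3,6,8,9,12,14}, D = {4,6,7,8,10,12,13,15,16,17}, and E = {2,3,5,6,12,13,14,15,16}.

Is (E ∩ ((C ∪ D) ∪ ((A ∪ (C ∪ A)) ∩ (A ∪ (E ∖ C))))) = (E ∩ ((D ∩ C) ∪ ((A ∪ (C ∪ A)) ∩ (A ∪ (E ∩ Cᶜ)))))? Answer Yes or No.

No

C ∪ D = {3,4,6,7,8,9,10,12,13,14,15,16,17}
C ∪ A = {3,6,8,9,12,14,16}
A ∪ (C ∪ A) = {3,6,8,9,12,14,16}
E ∖ C = {2,5,13,15,16}
A ∪ (E ∖ C) = {2,5,13,14,15,16}
(A ∪ (C ∪ A)) ∩ (A ∪ (E ∖ C)) = {14,16}
(C ∪ D) ∪ ((A ∪ (C ∪ A)) ∩ (A ∪ (E ∖ C))) = {3,4,6,7,8,9,10,12,13,14,15,16,17}
E ∩ ((C ∪ D) ∪ ((A ∪ (C ∪ A)) ∩ (A ∪ (E ∖ C)))) = {3,6,12,13,14,15,16}
D ∩ C = {6,8,12}
Cᶜ = {2,4,5,7,10,11,13,15,16,17}
E ∩ Cᶜ = {2,5,13,15,16}
A ∪ (E ∩ Cᶜ) = {2,5,13,14,15,16}
(A ∪ (C ∪ A)) ∩ (A ∪ (E ∩ Cᶜ)) = {14,16}
(D ∩ C) ∪ ((A ∪ (C ∪ A)) ∩ (A ∪ (E ∩ Cᶜ))) = {6,8,12,14,16}
E ∩ ((D ∩ C) ∪ ((A ∪ (C ∪ A)) ∩ (A ∪ (E ∩ Cᶜ)))) = {6,12,14,16}
3 ∈ E ∩ ((C ∪ D) ∪ ((A ∪ (C ∪ A)) ∩ (A ∪ (E ∖ C)))) but 3 ∉ E ∩ ((D ∩ C) ∪ ((A ∪ (C ∪ A)) ∩ (A ∪ (E ∩ Cᶜ)))), so they differ.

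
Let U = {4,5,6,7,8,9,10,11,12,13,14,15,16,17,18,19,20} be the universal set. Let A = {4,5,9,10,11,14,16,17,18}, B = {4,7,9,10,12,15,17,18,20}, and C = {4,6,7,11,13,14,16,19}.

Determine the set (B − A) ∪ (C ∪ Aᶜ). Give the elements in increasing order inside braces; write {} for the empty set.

{4,6,7,8,11,12,13,14,15,16,19,20}

B − A = {7,12,15,20}
Aᶜ = {6,7,8,12,13,15,19,20}
C ∪ Aᶜ = {4,6,7,8,11,12,13,14,15,16,19,20}
(B − A) ∪ (C ∪ Aᶜ) = {4,6,7,8,11,12,13,14,15,16,19,20}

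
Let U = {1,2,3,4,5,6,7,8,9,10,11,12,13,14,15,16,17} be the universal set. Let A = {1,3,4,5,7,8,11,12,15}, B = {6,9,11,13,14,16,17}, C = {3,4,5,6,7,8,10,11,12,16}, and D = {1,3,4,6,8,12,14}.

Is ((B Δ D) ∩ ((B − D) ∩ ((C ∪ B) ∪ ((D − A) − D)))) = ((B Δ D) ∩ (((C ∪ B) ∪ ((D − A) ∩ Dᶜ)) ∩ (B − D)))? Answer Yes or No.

B Δ D = {1,3,4,8,9,11,12,13,16,17}
B − D = {9,11,13,16,17}
C ∪ B = {3,4,5,6,7,8,9,10,11,12,13,14,16,17}
D − A = {6,14}
(D − A) − D = {}
(C ∪ B) ∪ ((D − A) − D) = {3,4,5,6,7,8,9,10,11,12,13,14,16,17}
(B − D) ∩ ((C ∪ B) ∪ ((D − A) − D)) = {9,11,13,16,17}
(B Δ D) ∩ ((B − D) ∩ ((C ∪ B) ∪ ((D − A) − D))) = {9,11,13,16,17}
Dᶜ = {2,5,7,9,10,11,13,15,16,17}
(D − A) ∩ Dᶜ = {}
(C ∪ B) ∪ ((D − A) ∩ Dᶜ) = {3,4,5,6,7,8,9,10,11,12,13,14,16,17}
((C ∪ B) ∪ ((D − A) ∩ Dᶜ)) ∩ (B − D) = {9,11,13,16,17}
(B Δ D) ∩ (((C ∪ B) ∪ ((D − A) ∩ Dᶜ)) ∩ (B − D)) = {9,11,13,16,17}
Both equal {9,11,13,16,17}, so (B Δ D) ∩ ((B − D) ∩ ((C ∪ B) ∪ ((D − A) − D))) = (B Δ D) ∩ (((C ∪ B) ∪ ((D − A) ∩ Dᶜ)) ∩ (B − D)).

Yes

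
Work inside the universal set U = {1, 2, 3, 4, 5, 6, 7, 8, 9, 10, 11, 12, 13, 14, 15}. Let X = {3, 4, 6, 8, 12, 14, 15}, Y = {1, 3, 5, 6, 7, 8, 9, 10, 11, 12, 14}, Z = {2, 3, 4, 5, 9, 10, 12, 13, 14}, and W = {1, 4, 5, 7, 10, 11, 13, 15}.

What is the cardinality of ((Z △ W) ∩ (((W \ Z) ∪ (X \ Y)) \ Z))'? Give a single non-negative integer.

Z △ W = {1, 2, 3, 7, 9, 11, 12, 14, 15}
W \ Z = {1, 7, 11, 15}
X \ Y = {4, 15}
(W \ Z) ∪ (X \ Y) = {1, 4, 7, 11, 15}
((W \ Z) ∪ (X \ Y)) \ Z = {1, 7, 11, 15}
(Z △ W) ∩ (((W \ Z) ∪ (X \ Y)) \ Z) = {1, 7, 11, 15}
((Z △ W) ∩ (((W \ Z) ∪ (X \ Y)) \ Z))' = {2, 3, 4, 5, 6, 8, 9, 10, 12, 13, 14}
|((Z △ W) ∩ (((W \ Z) ∪ (X \ Y)) \ Z))'| = 11

11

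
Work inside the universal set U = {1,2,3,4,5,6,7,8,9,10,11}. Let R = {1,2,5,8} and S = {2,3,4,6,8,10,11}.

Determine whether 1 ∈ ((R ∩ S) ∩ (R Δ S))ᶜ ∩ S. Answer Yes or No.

1 ∈ R and 1 ∉ S, so 1 ∉ R ∩ S
1 ∈ R and 1 ∉ S, so 1 ∈ R Δ S
1 ∉ (R ∩ S) and 1 ∈ (R Δ S), so 1 ∉ (R ∩ S) ∩ (R Δ S)
1 ∈ ((R ∩ S) ∩ (R Δ S))ᶜ since 1 ∉ ((R ∩ S) ∩ (R Δ S))
1 ∈ ((R ∩ S) ∩ (R Δ S))ᶜ and 1 ∉ S, so 1 ∉ ((R ∩ S) ∩ (R Δ S))ᶜ ∩ S

No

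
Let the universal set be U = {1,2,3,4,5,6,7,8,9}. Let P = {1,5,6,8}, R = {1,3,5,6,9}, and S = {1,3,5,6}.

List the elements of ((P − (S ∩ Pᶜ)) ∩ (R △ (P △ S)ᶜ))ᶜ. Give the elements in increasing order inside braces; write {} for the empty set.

Pᶜ = {2,3,4,7,9}
S ∩ Pᶜ = {3}
P − (S ∩ Pᶜ) = {1,5,6,8}
P △ S = {3,8}
(P △ S)ᶜ = {1,2,4,5,6,7,9}
R △ (P △ S)ᶜ = {2,3,4,7}
(P − (S ∩ Pᶜ)) ∩ (R △ (P △ S)ᶜ) = {}
((P − (S ∩ Pᶜ)) ∩ (R △ (P △ S)ᶜ))ᶜ = {1,2,3,4,5,6,7,8,9}

{1,2,3,4,5,6,7,8,9}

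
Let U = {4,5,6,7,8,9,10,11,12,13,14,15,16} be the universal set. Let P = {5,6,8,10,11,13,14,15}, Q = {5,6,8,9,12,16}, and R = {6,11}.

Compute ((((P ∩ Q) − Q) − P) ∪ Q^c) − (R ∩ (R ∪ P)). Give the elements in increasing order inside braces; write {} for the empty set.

P ∩ Q = {5,6,8}
(P ∩ Q) − Q = {}
((P ∩ Q) − Q) − P = {}
Q^c = {4,7,10,11,13,14,15}
(((P ∩ Q) − Q) − P) ∪ Q^c = {4,7,10,11,13,14,15}
R ∪ P = {5,6,8,10,11,13,14,15}
R ∩ (R ∪ P) = {6,11}
((((P ∩ Q) − Q) − P) ∪ Q^c) − (R ∩ (R ∪ P)) = {4,7,10,13,14,15}

{4,7,10,13,14,15}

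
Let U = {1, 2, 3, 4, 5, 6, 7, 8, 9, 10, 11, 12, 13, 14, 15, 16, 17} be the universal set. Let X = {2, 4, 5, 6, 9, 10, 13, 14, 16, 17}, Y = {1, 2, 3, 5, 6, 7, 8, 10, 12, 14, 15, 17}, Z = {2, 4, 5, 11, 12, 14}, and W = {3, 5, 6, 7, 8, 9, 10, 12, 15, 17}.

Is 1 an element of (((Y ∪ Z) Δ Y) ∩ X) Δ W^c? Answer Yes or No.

Yes

1 ∈ Y and 1 ∉ Z, so 1 ∈ Y ∪ Z
1 ∈ (Y ∪ Z) and 1 ∈ Y, so 1 ∉ (Y ∪ Z) Δ Y
1 ∉ ((Y ∪ Z) Δ Y) and 1 ∉ X, so 1 ∉ ((Y ∪ Z) Δ Y) ∩ X
1 ∉ W, so 1 ∈ W^c
1 ∉ (((Y ∪ Z) Δ Y) ∩ X) and 1 ∈ W^c, so 1 ∈ (((Y ∪ Z) Δ Y) ∩ X) Δ W^c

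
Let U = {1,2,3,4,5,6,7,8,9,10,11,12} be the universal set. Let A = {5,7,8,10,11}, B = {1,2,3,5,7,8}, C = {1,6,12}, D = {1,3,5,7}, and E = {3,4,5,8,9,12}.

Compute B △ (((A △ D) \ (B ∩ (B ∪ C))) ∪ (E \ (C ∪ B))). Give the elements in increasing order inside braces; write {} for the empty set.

A △ D = {1,3,8,10,11}
B ∪ C = {1,2,3,5,6,7,8,12}
B ∩ (B ∪ C) = {1,2,3,5,7,8}
(A △ D) \ (B ∩ (B ∪ C)) = {10,11}
C ∪ B = {1,2,3,5,6,7,8,12}
E \ (C ∪ B) = {4,9}
((A △ D) \ (B ∩ (B ∪ C))) ∪ (E \ (C ∪ B)) = {4,9,10,11}
B △ (((A △ D) \ (B ∩ (B ∪ C))) ∪ (E \ (C ∪ B))) = {1,2,3,4,5,7,8,9,10,11}

{1,2,3,4,5,7,8,9,10,11}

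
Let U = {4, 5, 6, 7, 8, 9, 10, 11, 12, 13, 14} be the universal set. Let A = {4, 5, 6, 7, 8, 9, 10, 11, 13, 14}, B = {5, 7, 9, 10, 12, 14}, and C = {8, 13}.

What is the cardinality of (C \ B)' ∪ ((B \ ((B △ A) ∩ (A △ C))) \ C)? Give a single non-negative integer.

9

C \ B = {8, 13}
(C \ B)' = {4, 5, 6, 7, 9, 10, 11, 12, 14}
B △ A = {4, 6, 8, 11, 12, 13}
A △ C = {4, 5, 6, 7, 9, 10, 11, 14}
(B △ A) ∩ (A △ C) = {4, 6, 11}
B \ ((B △ A) ∩ (A △ C)) = {5, 7, 9, 10, 12, 14}
(B \ ((B △ A) ∩ (A △ C))) \ C = {5, 7, 9, 10, 12, 14}
(C \ B)' ∪ ((B \ ((B △ A) ∩ (A △ C))) \ C) = {4, 5, 6, 7, 9, 10, 11, 12, 14}
|(C \ B)' ∪ ((B \ ((B △ A) ∩ (A △ C))) \ C)| = 9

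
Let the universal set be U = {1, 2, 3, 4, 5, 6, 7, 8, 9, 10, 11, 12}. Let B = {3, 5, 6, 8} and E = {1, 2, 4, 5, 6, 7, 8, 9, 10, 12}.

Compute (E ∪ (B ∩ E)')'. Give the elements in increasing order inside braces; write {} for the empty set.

B ∩ E = {5, 6, 8}
(B ∩ E)' = {1, 2, 3, 4, 7, 9, 10, 11, 12}
E ∪ (B ∩ E)' = {1, 2, 3, 4, 5, 6, 7, 8, 9, 10, 11, 12}
(E ∪ (B ∩ E)')' = {}

{}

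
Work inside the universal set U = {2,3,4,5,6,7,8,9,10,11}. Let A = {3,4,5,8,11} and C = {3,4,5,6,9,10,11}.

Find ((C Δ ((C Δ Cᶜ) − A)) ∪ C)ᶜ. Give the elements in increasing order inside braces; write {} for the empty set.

{8}

Cᶜ = {2,7,8}
C Δ Cᶜ = {2,3,4,5,6,7,8,9,10,11}
(C Δ Cᶜ) − A = {2,6,7,9,10}
C Δ ((C Δ Cᶜ) − A) = {2,3,4,5,7,11}
(C Δ ((C Δ Cᶜ) − A)) ∪ C = {2,3,4,5,6,7,9,10,11}
((C Δ ((C Δ Cᶜ) − A)) ∪ C)ᶜ = {8}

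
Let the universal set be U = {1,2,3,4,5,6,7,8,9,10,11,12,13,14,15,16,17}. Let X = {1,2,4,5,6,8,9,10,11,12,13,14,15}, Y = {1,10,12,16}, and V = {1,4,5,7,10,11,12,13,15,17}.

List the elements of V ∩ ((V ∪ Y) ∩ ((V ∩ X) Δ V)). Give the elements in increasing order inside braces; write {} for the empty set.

{7,17}

V ∪ Y = {1,4,5,7,10,11,12,13,15,16,17}
V ∩ X = {1,4,5,10,11,12,13,15}
(V ∩ X) Δ V = {7,17}
(V ∪ Y) ∩ ((V ∩ X) Δ V) = {7,17}
V ∩ ((V ∪ Y) ∩ ((V ∩ X) Δ V)) = {7,17}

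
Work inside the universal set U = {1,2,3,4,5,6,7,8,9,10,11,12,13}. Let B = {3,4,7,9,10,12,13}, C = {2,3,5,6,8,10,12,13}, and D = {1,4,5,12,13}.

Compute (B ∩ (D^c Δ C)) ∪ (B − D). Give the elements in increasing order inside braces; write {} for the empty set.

D^c = {2,3,6,7,8,9,10,11}
D^c Δ C = {5,7,9,11,12,13}
B ∩ (D^c Δ C) = {7,9,12,13}
B − D = {3,7,9,10}
(B ∩ (D^c Δ C)) ∪ (B − D) = {3,7,9,10,12,13}

{3,7,9,10,12,13}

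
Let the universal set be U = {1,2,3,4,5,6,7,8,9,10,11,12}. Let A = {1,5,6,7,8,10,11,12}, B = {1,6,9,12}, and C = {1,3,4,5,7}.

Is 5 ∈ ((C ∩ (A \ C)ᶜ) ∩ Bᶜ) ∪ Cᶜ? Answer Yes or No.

5 ∈ A and 5 ∈ C, so 5 ∉ A \ C
5 ∈ (A \ C)ᶜ since 5 ∉ (A \ C)
5 ∈ C and 5 ∈ (A \ C)ᶜ, so 5 ∈ C ∩ (A \ C)ᶜ
5 ∉ B, so 5 ∈ Bᶜ
5 ∈ (C ∩ (A \ C)ᶜ) and 5 ∈ Bᶜ, so 5 ∈ (C ∩ (A \ C)ᶜ) ∩ Bᶜ
5 ∈ C, so 5 ∉ Cᶜ
5 ∈ ((C ∩ (A \ C)ᶜ) ∩ Bᶜ) and 5 ∉ Cᶜ, so 5 ∈ ((C ∩ (A \ C)ᶜ) ∩ Bᶜ) ∪ Cᶜ

Yes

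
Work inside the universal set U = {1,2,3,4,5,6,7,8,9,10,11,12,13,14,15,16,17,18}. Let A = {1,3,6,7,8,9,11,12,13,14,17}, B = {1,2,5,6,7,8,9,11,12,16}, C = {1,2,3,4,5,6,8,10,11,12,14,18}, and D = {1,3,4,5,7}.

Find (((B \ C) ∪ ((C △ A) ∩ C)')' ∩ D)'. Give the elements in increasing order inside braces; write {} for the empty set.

B \ C = {7,9,16}
C △ A = {2,4,5,7,9,10,13,17,18}
(C △ A) ∩ C = {2,4,5,10,18}
((C △ A) ∩ C)' = {1,3,6,7,8,9,11,12,13,14,15,16,17}
(B \ C) ∪ ((C △ A) ∩ C)' = {1,3,6,7,8,9,11,12,13,14,15,16,17}
((B \ C) ∪ ((C △ A) ∩ C)')' = {2,4,5,10,18}
((B \ C) ∪ ((C △ A) ∩ C)')' ∩ D = {4,5}
(((B \ C) ∪ ((C △ A) ∩ C)')' ∩ D)' = {1,2,3,6,7,8,9,10,11,12,13,14,15,16,17,18}

{1,2,3,6,7,8,9,10,11,12,13,14,15,16,17,18}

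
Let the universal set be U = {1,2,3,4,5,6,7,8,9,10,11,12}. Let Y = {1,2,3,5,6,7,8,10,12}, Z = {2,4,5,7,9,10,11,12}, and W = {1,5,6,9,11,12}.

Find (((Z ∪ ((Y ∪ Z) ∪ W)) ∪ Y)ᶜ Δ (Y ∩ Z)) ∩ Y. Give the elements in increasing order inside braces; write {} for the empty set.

{2,5,7,10,12}

Y ∪ Z = {1,2,3,4,5,6,7,8,9,10,11,12}
(Y ∪ Z) ∪ W = {1,2,3,4,5,6,7,8,9,10,11,12}
Z ∪ ((Y ∪ Z) ∪ W) = {1,2,3,4,5,6,7,8,9,10,11,12}
(Z ∪ ((Y ∪ Z) ∪ W)) ∪ Y = {1,2,3,4,5,6,7,8,9,10,11,12}
((Z ∪ ((Y ∪ Z) ∪ W)) ∪ Y)ᶜ = {}
Y ∩ Z = {2,5,7,10,12}
((Z ∪ ((Y ∪ Z) ∪ W)) ∪ Y)ᶜ Δ (Y ∩ Z) = {2,5,7,10,12}
(((Z ∪ ((Y ∪ Z) ∪ W)) ∪ Y)ᶜ Δ (Y ∩ Z)) ∩ Y = {2,5,7,10,12}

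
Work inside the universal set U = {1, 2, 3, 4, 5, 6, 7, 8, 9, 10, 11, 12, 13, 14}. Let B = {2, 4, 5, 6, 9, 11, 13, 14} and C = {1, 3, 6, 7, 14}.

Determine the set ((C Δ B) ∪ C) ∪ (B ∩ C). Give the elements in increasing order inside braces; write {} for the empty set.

{1, 2, 3, 4, 5, 6, 7, 9, 11, 13, 14}

C Δ B = {1, 2, 3, 4, 5, 7, 9, 11, 13}
(C Δ B) ∪ C = {1, 2, 3, 4, 5, 6, 7, 9, 11, 13, 14}
B ∩ C = {6, 14}
((C Δ B) ∪ C) ∪ (B ∩ C) = {1, 2, 3, 4, 5, 6, 7, 9, 11, 13, 14}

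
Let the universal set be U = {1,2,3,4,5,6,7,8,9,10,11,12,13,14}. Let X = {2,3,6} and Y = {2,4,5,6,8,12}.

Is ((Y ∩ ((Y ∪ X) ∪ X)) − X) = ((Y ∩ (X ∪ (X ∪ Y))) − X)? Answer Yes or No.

Yes

Y ∪ X = {2,3,4,5,6,8,12}
(Y ∪ X) ∪ X = {2,3,4,5,6,8,12}
Y ∩ ((Y ∪ X) ∪ X) = {2,4,5,6,8,12}
(Y ∩ ((Y ∪ X) ∪ X)) − X = {4,5,8,12}
X ∪ Y = {2,3,4,5,6,8,12}
X ∪ (X ∪ Y) = {2,3,4,5,6,8,12}
Y ∩ (X ∪ (X ∪ Y)) = {2,4,5,6,8,12}
(Y ∩ (X ∪ (X ∪ Y))) − X = {4,5,8,12}
Both equal {4,5,8,12}, so (Y ∩ ((Y ∪ X) ∪ X)) − X = (Y ∩ (X ∪ (X ∪ Y))) − X.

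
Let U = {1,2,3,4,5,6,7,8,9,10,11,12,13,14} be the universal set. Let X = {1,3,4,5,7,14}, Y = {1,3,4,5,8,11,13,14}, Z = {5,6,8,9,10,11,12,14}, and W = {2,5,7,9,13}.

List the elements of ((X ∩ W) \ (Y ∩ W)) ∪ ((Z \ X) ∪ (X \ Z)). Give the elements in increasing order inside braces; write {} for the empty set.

{1,3,4,6,7,8,9,10,11,12}

X ∩ W = {5,7}
Y ∩ W = {5,13}
(X ∩ W) \ (Y ∩ W) = {7}
Z \ X = {6,8,9,10,11,12}
X \ Z = {1,3,4,7}
(Z \ X) ∪ (X \ Z) = {1,3,4,6,7,8,9,10,11,12}
((X ∩ W) \ (Y ∩ W)) ∪ ((Z \ X) ∪ (X \ Z)) = {1,3,4,6,7,8,9,10,11,12}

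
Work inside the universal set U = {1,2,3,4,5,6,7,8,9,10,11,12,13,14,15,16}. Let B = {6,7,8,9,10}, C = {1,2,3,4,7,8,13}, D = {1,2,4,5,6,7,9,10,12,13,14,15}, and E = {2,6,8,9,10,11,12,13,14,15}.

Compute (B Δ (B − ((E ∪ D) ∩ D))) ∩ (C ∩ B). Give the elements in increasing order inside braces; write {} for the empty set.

E ∪ D = {1,2,4,5,6,7,8,9,10,11,12,13,14,15}
(E ∪ D) ∩ D = {1,2,4,5,6,7,9,10,12,13,14,15}
B − ((E ∪ D) ∩ D) = {8}
B Δ (B − ((E ∪ D) ∩ D)) = {6,7,9,10}
C ∩ B = {7,8}
(B Δ (B − ((E ∪ D) ∩ D))) ∩ (C ∩ B) = {7}

{7}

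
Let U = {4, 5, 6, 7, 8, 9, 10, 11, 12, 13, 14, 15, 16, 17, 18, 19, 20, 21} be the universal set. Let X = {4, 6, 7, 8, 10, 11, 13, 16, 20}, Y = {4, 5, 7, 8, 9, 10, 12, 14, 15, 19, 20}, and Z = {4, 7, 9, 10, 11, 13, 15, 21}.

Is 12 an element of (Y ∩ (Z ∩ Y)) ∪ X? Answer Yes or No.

No

12 ∉ Z and 12 ∈ Y, so 12 ∉ Z ∩ Y
12 ∈ Y and 12 ∉ (Z ∩ Y), so 12 ∉ Y ∩ (Z ∩ Y)
12 ∉ (Y ∩ (Z ∩ Y)) and 12 ∉ X, so 12 ∉ (Y ∩ (Z ∩ Y)) ∪ X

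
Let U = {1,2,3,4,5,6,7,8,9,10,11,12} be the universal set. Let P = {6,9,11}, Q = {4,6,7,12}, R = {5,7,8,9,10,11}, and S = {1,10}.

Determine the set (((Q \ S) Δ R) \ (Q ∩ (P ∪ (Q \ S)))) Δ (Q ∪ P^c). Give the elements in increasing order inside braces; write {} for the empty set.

{1,2,3,4,6,7,9,11,12}

Q \ S = {4,6,7,12}
(Q \ S) Δ R = {4,5,6,8,9,10,11,12}
P ∪ (Q \ S) = {4,6,7,9,11,12}
Q ∩ (P ∪ (Q \ S)) = {4,6,7,12}
((Q \ S) Δ R) \ (Q ∩ (P ∪ (Q \ S))) = {5,8,9,10,11}
P^c = {1,2,3,4,5,7,8,10,12}
Q ∪ P^c = {1,2,3,4,5,6,7,8,10,12}
(((Q \ S) Δ R) \ (Q ∩ (P ∪ (Q \ S)))) Δ (Q ∪ P^c) = {1,2,3,4,6,7,9,11,12}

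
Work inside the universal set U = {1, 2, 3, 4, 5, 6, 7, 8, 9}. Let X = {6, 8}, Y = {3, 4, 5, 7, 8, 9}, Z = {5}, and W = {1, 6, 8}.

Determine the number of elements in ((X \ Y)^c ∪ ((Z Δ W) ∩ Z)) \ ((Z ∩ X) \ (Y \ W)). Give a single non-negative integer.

8

X \ Y = {6}
(X \ Y)^c = {1, 2, 3, 4, 5, 7, 8, 9}
Z Δ W = {1, 5, 6, 8}
(Z Δ W) ∩ Z = {5}
(X \ Y)^c ∪ ((Z Δ W) ∩ Z) = {1, 2, 3, 4, 5, 7, 8, 9}
Z ∩ X = {}
Y \ W = {3, 4, 5, 7, 9}
(Z ∩ X) \ (Y \ W) = {}
((X \ Y)^c ∪ ((Z Δ W) ∩ Z)) \ ((Z ∩ X) \ (Y \ W)) = {1, 2, 3, 4, 5, 7, 8, 9}
|((X \ Y)^c ∪ ((Z Δ W) ∩ Z)) \ ((Z ∩ X) \ (Y \ W))| = 8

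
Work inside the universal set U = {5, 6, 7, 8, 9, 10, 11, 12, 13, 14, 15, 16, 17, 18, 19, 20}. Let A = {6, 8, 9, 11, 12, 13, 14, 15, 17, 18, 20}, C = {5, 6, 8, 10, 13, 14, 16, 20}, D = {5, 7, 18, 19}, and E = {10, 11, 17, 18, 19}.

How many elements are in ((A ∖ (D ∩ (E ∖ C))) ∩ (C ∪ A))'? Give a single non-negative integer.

6

E ∖ C = {11, 17, 18, 19}
D ∩ (E ∖ C) = {18, 19}
A ∖ (D ∩ (E ∖ C)) = {6, 8, 9, 11, 12, 13, 14, 15, 17, 20}
C ∪ A = {5, 6, 8, 9, 10, 11, 12, 13, 14, 15, 16, 17, 18, 20}
(A ∖ (D ∩ (E ∖ C))) ∩ (C ∪ A) = {6, 8, 9, 11, 12, 13, 14, 15, 17, 20}
((A ∖ (D ∩ (E ∖ C))) ∩ (C ∪ A))' = {5, 7, 10, 16, 18, 19}
|((A ∖ (D ∩ (E ∖ C))) ∩ (C ∪ A))'| = 6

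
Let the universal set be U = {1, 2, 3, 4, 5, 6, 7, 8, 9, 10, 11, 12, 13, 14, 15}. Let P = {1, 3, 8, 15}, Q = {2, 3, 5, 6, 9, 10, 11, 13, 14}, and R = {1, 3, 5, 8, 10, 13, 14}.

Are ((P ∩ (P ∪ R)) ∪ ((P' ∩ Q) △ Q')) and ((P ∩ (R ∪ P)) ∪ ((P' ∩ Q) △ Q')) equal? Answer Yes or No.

P ∪ R = {1, 3, 5, 8, 10, 13, 14, 15}
P ∩ (P ∪ R) = {1, 3, 8, 15}
P' = {2, 4, 5, 6, 7, 9, 10, 11, 12, 13, 14}
P' ∩ Q = {2, 5, 6, 9, 10, 11, 13, 14}
Q' = {1, 4, 7, 8, 12, 15}
(P' ∩ Q) △ Q' = {1, 2, 4, 5, 6, 7, 8, 9, 10, 11, 12, 13, 14, 15}
(P ∩ (P ∪ R)) ∪ ((P' ∩ Q) △ Q') = {1, 2, 3, 4, 5, 6, 7, 8, 9, 10, 11, 12, 13, 14, 15}
R ∪ P = {1, 3, 5, 8, 10, 13, 14, 15}
P ∩ (R ∪ P) = {1, 3, 8, 15}
(P ∩ (R ∪ P)) ∪ ((P' ∩ Q) △ Q') = {1, 2, 3, 4, 5, 6, 7, 8, 9, 10, 11, 12, 13, 14, 15}
Both equal {1, 2, 3, 4, 5, 6, 7, 8, 9, 10, 11, 12, 13, 14, 15}, so (P ∩ (P ∪ R)) ∪ ((P' ∩ Q) △ Q') = (P ∩ (R ∪ P)) ∪ ((P' ∩ Q) △ Q').

Yes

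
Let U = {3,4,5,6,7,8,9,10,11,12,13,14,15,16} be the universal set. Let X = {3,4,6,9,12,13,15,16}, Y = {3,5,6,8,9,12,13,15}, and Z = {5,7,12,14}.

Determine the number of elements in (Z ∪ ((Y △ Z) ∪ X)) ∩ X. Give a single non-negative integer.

8

Y △ Z = {3,6,7,8,9,13,14,15}
(Y △ Z) ∪ X = {3,4,6,7,8,9,12,13,14,15,16}
Z ∪ ((Y △ Z) ∪ X) = {3,4,5,6,7,8,9,12,13,14,15,16}
(Z ∪ ((Y △ Z) ∪ X)) ∩ X = {3,4,6,9,12,13,15,16}
|(Z ∪ ((Y △ Z) ∪ X)) ∩ X| = 8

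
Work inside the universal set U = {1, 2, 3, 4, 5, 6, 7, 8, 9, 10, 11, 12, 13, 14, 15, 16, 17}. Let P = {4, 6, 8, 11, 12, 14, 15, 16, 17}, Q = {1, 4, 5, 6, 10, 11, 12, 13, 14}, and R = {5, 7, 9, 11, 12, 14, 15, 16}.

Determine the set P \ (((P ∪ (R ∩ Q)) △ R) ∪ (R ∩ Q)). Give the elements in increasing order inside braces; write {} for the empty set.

R ∩ Q = {5, 11, 12, 14}
P ∪ (R ∩ Q) = {4, 5, 6, 8, 11, 12, 14, 15, 16, 17}
(P ∪ (R ∩ Q)) △ R = {4, 6, 7, 8, 9, 17}
((P ∪ (R ∩ Q)) △ R) ∪ (R ∩ Q) = {4, 5, 6, 7, 8, 9, 11, 12, 14, 17}
P \ (((P ∪ (R ∩ Q)) △ R) ∪ (R ∩ Q)) = {15, 16}

{15, 16}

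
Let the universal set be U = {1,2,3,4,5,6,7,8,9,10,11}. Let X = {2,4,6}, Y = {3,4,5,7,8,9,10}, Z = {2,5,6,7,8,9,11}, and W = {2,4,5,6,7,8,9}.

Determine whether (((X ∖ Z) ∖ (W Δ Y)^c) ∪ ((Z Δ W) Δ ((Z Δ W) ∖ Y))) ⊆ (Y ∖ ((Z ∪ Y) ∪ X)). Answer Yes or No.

No

X ∖ Z = {4}
W Δ Y = {2,3,6,10}
(W Δ Y)^c = {1,4,5,7,8,9,11}
(X ∖ Z) ∖ (W Δ Y)^c = {}
Z Δ W = {4,11}
(Z Δ W) ∖ Y = {11}
(Z Δ W) Δ ((Z Δ W) ∖ Y) = {4}
((X ∖ Z) ∖ (W Δ Y)^c) ∪ ((Z Δ W) Δ ((Z Δ W) ∖ Y)) = {4}
Z ∪ Y = {2,3,4,5,6,7,8,9,10,11}
(Z ∪ Y) ∪ X = {2,3,4,5,6,7,8,9,10,11}
Y ∖ ((Z ∪ Y) ∪ X) = {}
4 ∈ ((X ∖ Z) ∖ (W Δ Y)^c) ∪ ((Z Δ W) Δ ((Z Δ W) ∖ Y)) but 4 ∉ Y ∖ ((Z ∪ Y) ∪ X), so the inclusion fails.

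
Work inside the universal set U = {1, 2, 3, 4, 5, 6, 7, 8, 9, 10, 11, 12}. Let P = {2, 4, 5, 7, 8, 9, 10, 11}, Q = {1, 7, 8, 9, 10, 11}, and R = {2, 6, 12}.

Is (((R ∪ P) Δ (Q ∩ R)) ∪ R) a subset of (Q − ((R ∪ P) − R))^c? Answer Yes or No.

Yes

R ∪ P = {2, 4, 5, 6, 7, 8, 9, 10, 11, 12}
Q ∩ R = {}
(R ∪ P) Δ (Q ∩ R) = {2, 4, 5, 6, 7, 8, 9, 10, 11, 12}
((R ∪ P) Δ (Q ∩ R)) ∪ R = {2, 4, 5, 6, 7, 8, 9, 10, 11, 12}
(R ∪ P) − R = {4, 5, 7, 8, 9, 10, 11}
Q − ((R ∪ P) − R) = {1}
(Q − ((R ∪ P) − R))^c = {2, 3, 4, 5, 6, 7, 8, 9, 10, 11, 12}
Every element of {2, 4, 5, 6, 7, 8, 9, 10, 11, 12} is in {2, 3, 4, 5, 6, 7, 8, 9, 10, 11, 12}, so ((R ∪ P) Δ (Q ∩ R)) ∪ R ⊆ (Q − ((R ∪ P) − R))^c.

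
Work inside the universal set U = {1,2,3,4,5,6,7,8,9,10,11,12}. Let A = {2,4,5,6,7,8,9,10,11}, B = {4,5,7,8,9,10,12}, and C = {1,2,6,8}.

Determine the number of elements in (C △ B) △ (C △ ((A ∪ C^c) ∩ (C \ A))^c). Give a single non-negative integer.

5

C △ B = {1,2,4,5,6,7,9,10,12}
C^c = {3,4,5,7,9,10,11,12}
A ∪ C^c = {2,3,4,5,6,7,8,9,10,11,12}
C \ A = {1}
(A ∪ C^c) ∩ (C \ A) = {}
((A ∪ C^c) ∩ (C \ A))^c = {1,2,3,4,5,6,7,8,9,10,11,12}
C △ ((A ∪ C^c) ∩ (C \ A))^c = {3,4,5,7,9,10,11,12}
(C △ B) △ (C △ ((A ∪ C^c) ∩ (C \ A))^c) = {1,2,3,6,11}
|(C △ B) △ (C △ ((A ∪ C^c) ∩ (C \ A))^c)| = 5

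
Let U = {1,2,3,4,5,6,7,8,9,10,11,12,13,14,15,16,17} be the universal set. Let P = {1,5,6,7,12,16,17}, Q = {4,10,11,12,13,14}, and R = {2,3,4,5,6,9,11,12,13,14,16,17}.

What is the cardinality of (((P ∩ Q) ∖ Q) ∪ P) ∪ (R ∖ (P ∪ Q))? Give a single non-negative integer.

P ∩ Q = {12}
(P ∩ Q) ∖ Q = {}
((P ∩ Q) ∖ Q) ∪ P = {1,5,6,7,12,16,17}
P ∪ Q = {1,4,5,6,7,10,11,12,13,14,16,17}
R ∖ (P ∪ Q) = {2,3,9}
(((P ∩ Q) ∖ Q) ∪ P) ∪ (R ∖ (P ∪ Q)) = {1,2,3,5,6,7,9,12,16,17}
|(((P ∩ Q) ∖ Q) ∪ P) ∪ (R ∖ (P ∪ Q))| = 10

10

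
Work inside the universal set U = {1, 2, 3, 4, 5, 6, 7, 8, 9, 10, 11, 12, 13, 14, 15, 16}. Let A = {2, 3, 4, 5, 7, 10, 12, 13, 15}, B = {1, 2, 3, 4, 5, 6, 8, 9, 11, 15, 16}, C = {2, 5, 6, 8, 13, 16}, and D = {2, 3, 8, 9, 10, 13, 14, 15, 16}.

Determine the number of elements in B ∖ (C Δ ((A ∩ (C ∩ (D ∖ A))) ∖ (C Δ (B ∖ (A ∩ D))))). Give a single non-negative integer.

6

D ∖ A = {8, 9, 14, 16}
C ∩ (D ∖ A) = {8, 16}
A ∩ (C ∩ (D ∖ A)) = {}
A ∩ D = {2, 3, 10, 13, 15}
B ∖ (A ∩ D) = {1, 4, 5, 6, 8, 9, 11, 16}
C Δ (B ∖ (A ∩ D)) = {1, 2, 4, 9, 11, 13}
(A ∩ (C ∩ (D ∖ A))) ∖ (C Δ (B ∖ (A ∩ D))) = {}
C Δ ((A ∩ (C ∩ (D ∖ A))) ∖ (C Δ (B ∖ (A ∩ D)))) = {2, 5, 6, 8, 13, 16}
B ∖ (C Δ ((A ∩ (C ∩ (D ∖ A))) ∖ (C Δ (B ∖ (A ∩ D))))) = {1, 3, 4, 9, 11, 15}
|B ∖ (C Δ ((A ∩ (C ∩ (D ∖ A))) ∖ (C Δ (B ∖ (A ∩ D)))))| = 6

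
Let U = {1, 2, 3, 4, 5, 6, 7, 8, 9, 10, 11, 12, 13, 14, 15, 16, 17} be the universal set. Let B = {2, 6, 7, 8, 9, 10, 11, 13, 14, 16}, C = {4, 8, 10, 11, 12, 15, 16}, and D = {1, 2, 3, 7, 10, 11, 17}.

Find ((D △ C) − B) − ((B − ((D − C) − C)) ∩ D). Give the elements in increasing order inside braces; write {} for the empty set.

{1, 3, 4, 12, 15, 17}

D △ C = {1, 2, 3, 4, 7, 8, 12, 15, 16, 17}
(D △ C) − B = {1, 3, 4, 12, 15, 17}
D − C = {1, 2, 3, 7, 17}
(D − C) − C = {1, 2, 3, 7, 17}
B − ((D − C) − C) = {6, 8, 9, 10, 11, 13, 14, 16}
(B − ((D − C) − C)) ∩ D = {10, 11}
((D △ C) − B) − ((B − ((D − C) − C)) ∩ D) = {1, 3, 4, 12, 15, 17}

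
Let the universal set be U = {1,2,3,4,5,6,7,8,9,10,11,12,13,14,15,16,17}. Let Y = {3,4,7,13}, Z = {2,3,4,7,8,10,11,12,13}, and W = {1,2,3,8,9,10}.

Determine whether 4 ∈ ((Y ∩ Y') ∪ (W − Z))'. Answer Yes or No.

4 ∈ Y, so 4 ∉ Y'
4 ∈ Y and 4 ∉ Y', so 4 ∉ Y ∩ Y'
4 ∉ W and 4 ∈ Z, so 4 ∉ W − Z
4 ∉ (Y ∩ Y') and 4 ∉ (W − Z), so 4 ∉ (Y ∩ Y') ∪ (W − Z)
4 ∈ ((Y ∩ Y') ∪ (W − Z))' since 4 ∉ ((Y ∩ Y') ∪ (W − Z))

Yes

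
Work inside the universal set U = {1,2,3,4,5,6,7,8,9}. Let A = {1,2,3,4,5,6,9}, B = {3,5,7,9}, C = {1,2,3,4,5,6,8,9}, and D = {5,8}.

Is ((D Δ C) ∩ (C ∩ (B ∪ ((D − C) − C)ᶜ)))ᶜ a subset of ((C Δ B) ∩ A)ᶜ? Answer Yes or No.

Yes

D Δ C = {1,2,3,4,6,9}
D − C = {}
(D − C) − C = {}
((D − C) − C)ᶜ = {1,2,3,4,5,6,7,8,9}
B ∪ ((D − C) − C)ᶜ = {1,2,3,4,5,6,7,8,9}
C ∩ (B ∪ ((D − C) − C)ᶜ) = {1,2,3,4,5,6,8,9}
(D Δ C) ∩ (C ∩ (B ∪ ((D − C) − C)ᶜ)) = {1,2,3,4,6,9}
((D Δ C) ∩ (C ∩ (B ∪ ((D − C) − C)ᶜ)))ᶜ = {5,7,8}
C Δ B = {1,2,4,6,7,8}
(C Δ B) ∩ A = {1,2,4,6}
((C Δ B) ∩ A)ᶜ = {3,5,7,8,9}
Every element of {5,7,8} is in {3,5,7,8,9}, so ((D Δ C) ∩ (C ∩ (B ∪ ((D − C) − C)ᶜ)))ᶜ ⊆ ((C Δ B) ∩ A)ᶜ.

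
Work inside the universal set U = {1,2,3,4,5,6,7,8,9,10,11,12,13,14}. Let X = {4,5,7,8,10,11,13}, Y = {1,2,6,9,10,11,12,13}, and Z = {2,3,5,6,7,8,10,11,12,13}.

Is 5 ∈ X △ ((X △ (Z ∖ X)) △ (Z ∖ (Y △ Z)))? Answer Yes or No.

5 ∈ Z and 5 ∈ X, so 5 ∉ Z ∖ X
5 ∈ X and 5 ∉ (Z ∖ X), so 5 ∈ X △ (Z ∖ X)
5 ∉ Y and 5 ∈ Z, so 5 ∈ Y △ Z
5 ∈ Z and 5 ∈ (Y △ Z), so 5 ∉ Z ∖ (Y △ Z)
5 ∈ (X △ (Z ∖ X)) and 5 ∉ (Z ∖ (Y △ Z)), so 5 ∈ (X △ (Z ∖ X)) △ (Z ∖ (Y △ Z))
5 ∈ X and 5 ∈ ((X △ (Z ∖ X)) △ (Z ∖ (Y △ Z))), so 5 ∉ X △ ((X △ (Z ∖ X)) △ (Z ∖ (Y △ Z)))

No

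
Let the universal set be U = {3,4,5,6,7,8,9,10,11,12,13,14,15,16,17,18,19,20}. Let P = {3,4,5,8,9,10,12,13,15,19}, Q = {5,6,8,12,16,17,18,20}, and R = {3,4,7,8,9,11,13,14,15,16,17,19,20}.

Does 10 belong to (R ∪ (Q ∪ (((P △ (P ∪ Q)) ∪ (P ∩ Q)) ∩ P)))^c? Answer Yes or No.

10 ∈ P and 10 ∉ Q, so 10 ∈ P ∪ Q
10 ∈ P and 10 ∈ (P ∪ Q), so 10 ∉ P △ (P ∪ Q)
10 ∈ P and 10 ∉ Q, so 10 ∉ P ∩ Q
10 ∉ (P △ (P ∪ Q)) and 10 ∉ (P ∩ Q), so 10 ∉ (P △ (P ∪ Q)) ∪ (P ∩ Q)
10 ∉ ((P △ (P ∪ Q)) ∪ (P ∩ Q)) and 10 ∈ P, so 10 ∉ ((P △ (P ∪ Q)) ∪ (P ∩ Q)) ∩ P
10 ∉ Q and 10 ∉ (((P △ (P ∪ Q)) ∪ (P ∩ Q)) ∩ P), so 10 ∉ Q ∪ (((P △ (P ∪ Q)) ∪ (P ∩ Q)) ∩ P)
10 ∉ R and 10 ∉ (Q ∪ (((P △ (P ∪ Q)) ∪ (P ∩ Q)) ∩ P)), so 10 ∉ R ∪ (Q ∪ (((P △ (P ∪ Q)) ∪ (P ∩ Q)) ∩ P))
10 ∈ (R ∪ (Q ∪ (((P △ (P ∪ Q)) ∪ (P ∩ Q)) ∩ P)))^c since 10 ∉ (R ∪ (Q ∪ (((P △ (P ∪ Q)) ∪ (P ∩ Q)) ∩ P)))

Yes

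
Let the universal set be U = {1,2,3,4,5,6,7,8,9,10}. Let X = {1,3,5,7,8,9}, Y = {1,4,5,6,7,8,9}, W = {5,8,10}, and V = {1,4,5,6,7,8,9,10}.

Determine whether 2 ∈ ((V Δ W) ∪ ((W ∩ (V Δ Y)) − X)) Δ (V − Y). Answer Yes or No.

2 ∉ V and 2 ∉ W, so 2 ∉ V Δ W
2 ∉ V and 2 ∉ Y, so 2 ∉ V Δ Y
2 ∉ W and 2 ∉ (V Δ Y), so 2 ∉ W ∩ (V Δ Y)
2 ∉ (W ∩ (V Δ Y)) and 2 ∉ X, so 2 ∉ (W ∩ (V Δ Y)) − X
2 ∉ (V Δ W) and 2 ∉ ((W ∩ (V Δ Y)) − X), so 2 ∉ (V Δ W) ∪ ((W ∩ (V Δ Y)) − X)
2 ∉ V and 2 ∉ Y, so 2 ∉ V − Y
2 ∉ ((V Δ W) ∪ ((W ∩ (V Δ Y)) − X)) and 2 ∉ (V − Y), so 2 ∉ ((V Δ W) ∪ ((W ∩ (V Δ Y)) − X)) Δ (V − Y)

No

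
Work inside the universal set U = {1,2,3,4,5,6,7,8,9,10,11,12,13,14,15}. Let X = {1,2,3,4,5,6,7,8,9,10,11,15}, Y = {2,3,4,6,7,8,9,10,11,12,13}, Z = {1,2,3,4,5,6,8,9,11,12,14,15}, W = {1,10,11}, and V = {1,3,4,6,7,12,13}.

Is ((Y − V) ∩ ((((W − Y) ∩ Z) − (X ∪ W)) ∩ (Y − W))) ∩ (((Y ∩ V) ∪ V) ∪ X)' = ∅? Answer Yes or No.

Y − V = {2,8,9,10,11}
W − Y = {1}
(W − Y) ∩ Z = {1}
X ∪ W = {1,2,3,4,5,6,7,8,9,10,11,15}
((W − Y) ∩ Z) − (X ∪ W) = {}
Y − W = {2,3,4,6,7,8,9,12,13}
(((W − Y) ∩ Z) − (X ∪ W)) ∩ (Y − W) = {}
(Y − V) ∩ ((((W − Y) ∩ Z) − (X ∪ W)) ∩ (Y − W)) = {}
Y ∩ V = {3,4,6,7,12,13}
(Y ∩ V) ∪ V = {1,3,4,6,7,12,13}
((Y ∩ V) ∪ V) ∪ X = {1,2,3,4,5,6,7,8,9,10,11,12,13,15}
(((Y ∩ V) ∪ V) ∪ X)' = {14}
{} and {14} share no elements.

Yes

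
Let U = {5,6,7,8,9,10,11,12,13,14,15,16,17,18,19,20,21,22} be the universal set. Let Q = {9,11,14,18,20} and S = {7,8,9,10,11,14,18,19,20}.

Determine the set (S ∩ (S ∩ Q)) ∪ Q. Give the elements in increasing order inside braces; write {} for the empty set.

S ∩ Q = {9,11,14,18,20}
S ∩ (S ∩ Q) = {9,11,14,18,20}
(S ∩ (S ∩ Q)) ∪ Q = {9,11,14,18,20}

{9,11,14,18,20}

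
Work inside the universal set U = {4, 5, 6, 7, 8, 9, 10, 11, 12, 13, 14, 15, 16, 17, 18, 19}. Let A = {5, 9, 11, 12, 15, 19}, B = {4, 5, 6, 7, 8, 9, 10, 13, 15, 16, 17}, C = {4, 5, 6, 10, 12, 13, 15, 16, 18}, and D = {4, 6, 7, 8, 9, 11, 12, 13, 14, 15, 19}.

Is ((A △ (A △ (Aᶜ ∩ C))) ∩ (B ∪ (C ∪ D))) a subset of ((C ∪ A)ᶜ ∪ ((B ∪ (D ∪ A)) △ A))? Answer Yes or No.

No

Aᶜ = {4, 6, 7, 8, 10, 13, 14, 16, 17, 18}
Aᶜ ∩ C = {4, 6, 10, 13, 16, 18}
A △ (Aᶜ ∩ C) = {4, 5, 6, 9, 10, 11, 12, 13, 15, 16, 18, 19}
A △ (A △ (Aᶜ ∩ C)) = {4, 6, 10, 13, 16, 18}
C ∪ D = {4, 5, 6, 7, 8, 9, 10, 11, 12, 13, 14, 15, 16, 18, 19}
B ∪ (C ∪ D) = {4, 5, 6, 7, 8, 9, 10, 11, 12, 13, 14, 15, 16, 17, 18, 19}
(A △ (A △ (Aᶜ ∩ C))) ∩ (B ∪ (C ∪ D)) = {4, 6, 10, 13, 16, 18}
C ∪ A = {4, 5, 6, 9, 10, 11, 12, 13, 15, 16, 18, 19}
(C ∪ A)ᶜ = {7, 8, 14, 17}
D ∪ A = {4, 5, 6, 7, 8, 9, 11, 12, 13, 14, 15, 19}
B ∪ (D ∪ A) = {4, 5, 6, 7, 8, 9, 10, 11, 12, 13, 14, 15, 16, 17, 19}
(B ∪ (D ∪ A)) △ A = {4, 6, 7, 8, 10, 13, 14, 16, 17}
(C ∪ A)ᶜ ∪ ((B ∪ (D ∪ A)) △ A) = {4, 6, 7, 8, 10, 13, 14, 16, 17}
18 ∈ (A △ (A △ (Aᶜ ∩ C))) ∩ (B ∪ (C ∪ D)) but 18 ∉ (C ∪ A)ᶜ ∪ ((B ∪ (D ∪ A)) △ A), so the inclusion fails.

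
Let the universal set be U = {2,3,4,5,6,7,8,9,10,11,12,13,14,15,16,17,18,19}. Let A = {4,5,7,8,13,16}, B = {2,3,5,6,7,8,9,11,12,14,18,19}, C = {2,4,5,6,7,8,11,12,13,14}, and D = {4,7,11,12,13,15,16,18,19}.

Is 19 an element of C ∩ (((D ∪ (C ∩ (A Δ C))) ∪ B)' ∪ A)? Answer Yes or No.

19 ∉ A and 19 ∉ C, so 19 ∉ A Δ C
19 ∉ C and 19 ∉ (A Δ C), so 19 ∉ C ∩ (A Δ C)
19 ∈ D and 19 ∉ (C ∩ (A Δ C)), so 19 ∈ D ∪ (C ∩ (A Δ C))
19 ∈ (D ∪ (C ∩ (A Δ C))) and 19 ∈ B, so 19 ∈ (D ∪ (C ∩ (A Δ C))) ∪ B
19 ∉ ((D ∪ (C ∩ (A Δ C))) ∪ B)' since 19 ∈ ((D ∪ (C ∩ (A Δ C))) ∪ B)
19 ∉ ((D ∪ (C ∩ (A Δ C))) ∪ B)' and 19 ∉ A, so 19 ∉ ((D ∪ (C ∩ (A Δ C))) ∪ B)' ∪ A
19 ∉ C and 19 ∉ (((D ∪ (C ∩ (A Δ C))) ∪ B)' ∪ A), so 19 ∉ C ∩ (((D ∪ (C ∩ (A Δ C))) ∪ B)' ∪ A)

No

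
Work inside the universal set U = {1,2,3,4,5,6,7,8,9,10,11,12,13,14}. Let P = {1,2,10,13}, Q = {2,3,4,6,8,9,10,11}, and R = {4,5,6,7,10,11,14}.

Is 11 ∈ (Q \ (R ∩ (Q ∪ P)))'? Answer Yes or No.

Yes

11 ∈ Q and 11 ∉ P, so 11 ∈ Q ∪ P
11 ∈ R and 11 ∈ (Q ∪ P), so 11 ∈ R ∩ (Q ∪ P)
11 ∈ Q and 11 ∈ (R ∩ (Q ∪ P)), so 11 ∉ Q \ (R ∩ (Q ∪ P))
11 ∈ (Q \ (R ∩ (Q ∪ P)))' since 11 ∉ (Q \ (R ∩ (Q ∪ P)))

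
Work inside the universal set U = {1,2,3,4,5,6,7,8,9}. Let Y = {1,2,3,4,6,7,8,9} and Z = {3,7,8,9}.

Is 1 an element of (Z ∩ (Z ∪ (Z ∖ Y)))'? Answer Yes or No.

Yes

1 ∉ Z and 1 ∈ Y, so 1 ∉ Z ∖ Y
1 ∉ Z and 1 ∉ (Z ∖ Y), so 1 ∉ Z ∪ (Z ∖ Y)
1 ∉ Z and 1 ∉ (Z ∪ (Z ∖ Y)), so 1 ∉ Z ∩ (Z ∪ (Z ∖ Y))
1 ∈ (Z ∩ (Z ∪ (Z ∖ Y)))' since 1 ∉ (Z ∩ (Z ∪ (Z ∖ Y)))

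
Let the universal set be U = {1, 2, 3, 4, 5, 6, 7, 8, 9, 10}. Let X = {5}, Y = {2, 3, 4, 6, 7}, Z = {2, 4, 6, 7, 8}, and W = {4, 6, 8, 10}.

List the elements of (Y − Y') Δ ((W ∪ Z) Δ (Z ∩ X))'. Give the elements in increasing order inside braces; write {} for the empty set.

Y' = {1, 5, 8, 9, 10}
Y − Y' = {2, 3, 4, 6, 7}
W ∪ Z = {2, 4, 6, 7, 8, 10}
Z ∩ X = {}
(W ∪ Z) Δ (Z ∩ X) = {2, 4, 6, 7, 8, 10}
((W ∪ Z) Δ (Z ∩ X))' = {1, 3, 5, 9}
(Y − Y') Δ ((W ∪ Z) Δ (Z ∩ X))' = {1, 2, 4, 5, 6, 7, 9}

{1, 2, 4, 5, 6, 7, 9}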